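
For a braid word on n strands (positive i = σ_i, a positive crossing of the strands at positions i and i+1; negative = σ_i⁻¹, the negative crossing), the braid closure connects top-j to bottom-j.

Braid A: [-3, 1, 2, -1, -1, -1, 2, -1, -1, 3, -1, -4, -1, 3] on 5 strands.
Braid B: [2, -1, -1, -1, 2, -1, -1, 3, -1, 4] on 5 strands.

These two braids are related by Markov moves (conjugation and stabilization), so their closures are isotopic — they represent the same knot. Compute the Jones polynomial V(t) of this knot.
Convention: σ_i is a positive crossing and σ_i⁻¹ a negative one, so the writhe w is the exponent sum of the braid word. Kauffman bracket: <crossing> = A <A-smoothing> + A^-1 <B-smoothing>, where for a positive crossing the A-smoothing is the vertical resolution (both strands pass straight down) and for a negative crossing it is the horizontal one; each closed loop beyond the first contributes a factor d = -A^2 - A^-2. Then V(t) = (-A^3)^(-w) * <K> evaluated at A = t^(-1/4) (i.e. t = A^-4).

1 - t^-1 + 3*t^-2 - 3*t^-3 + 3*t^-4 - 4*t^-5 + 3*t^-6 - 2*t^-7 + t^-8

Derivation:
Markov-equivalent braids have isotopic closures, hence identical knot invariants. Strip the Markov moves from each word to reach a common short braid β, then compute V(t) once on β.
Braid A: s3^-1 s1 s2 s1^-1 s1^-1 s1^-1 s2 s1^-1 s1^-1 s3 s1^-1 s4^-1 s1^-1 s3 on 5 strands reduces by inverse Markov moves (closure unchanged at each step):
  Deconjugate: the word is γ·β·γ⁻¹ with γ = s3^-1 s1 (prefix) and γ⁻¹ = s1^-1 s3 (suffix); strip both.
  Destabilize: the word has the form β·s4^-1 where s4^-1 occurs only as the final letter (β ∈ B_4); drop it and the last strand → 4 strands.
Reduced to β = s2 s1^-1 s1^-1 s1^-1 s2 s1^-1 s1^-1 s3 s1^-1 on 4 strands, 9 crossings.
Braid B: s2 s1^-1 s1^-1 s1^-1 s2 s1^-1 s1^-1 s3 s1^-1 s4 on 5 strands reduces by inverse Markov moves (closure unchanged at each step):
  Destabilize: the word has the form β·s4 where s4 occurs only as the final letter (β ∈ B_4); drop it and the last strand → 4 strands.
Reduced to β = s2 s1^-1 s1^-1 s1^-1 s2 s1^-1 s1^-1 s3 s1^-1 on 4 strands, 9 crossings.
Both give the same β = s2 s1^-1 s1^-1 s1^-1 s2 s1^-1 s1^-1 s3 s1^-1 on 4 strands, so one state sum suffices:
Braid: s2 s1^-1 s1^-1 s1^-1 s2 s1^-1 s1^-1 s3 s1^-1 on 4 strands, 9 crossings.
Writhe w = (#positive) - (#negative) = 3 - 6 = -3.
Enumerate smoothing states for the bracket polynomial. There are 2^9 = 512 states.
For each crossing: s=0 is the vertical smoothing, s=1 horizontal. Crossing k contributes A^(sign_k * (1 - 2*s_k)); loop factor d = -A^2 - A^-2.
Tabulate the states by total A-exponent and number of loops L (A-exp: L × count):
  A^9: L=8 ×1
  A^7: L=7 ×9
  A^5: L=6 ×36
  A^3: L=5 ×84
  A^1: L=4 ×126
  A^-1: L=3 ×124, L=5 ×2
  A^-3: L=2 ×75, L=4 ×9
  A^-5: L=1 ×21, L=3 ×15
  A^-7: L=2 ×8, L=4 ×1
  A^-9: L=3 ×1
Each group contributes A^e * Σ count * d^(L-1):
Powers of d = -A^2 - A^-2: d^2 = A^4 + 2 + A^-4; d^3 = -A^6 - 3*A^2 - 3*A^-2 - A^-6; d^4 = A^8 + 4*A^4 + 6 + 4*A^-4 + A^-8; d^5 = -A^10 - 5*A^6 - 10*A^2 - 10*A^-2 - 5*A^-6 - A^-10; d^6 = A^12 + 6*A^8 + 15*A^4 + 20 + 15*A^-4 + 6*A^-8 + A^-12; d^7 = -A^14 - 7*A^10 - 21*A^6 - 35*A^2 - 35*A^-2 - 21*A^-6 - 7*A^-10 - A^-14.
  A^9 * (d^7) = -A^23 - 7*A^19 - 21*A^15 - 35*A^11 - 35*A^7 - 21*A^3 - 7*A^-1 - A^-5
  A^7 * (9*d^6) = 9*A^19 + 54*A^15 + 135*A^11 + 180*A^7 + 135*A^3 + 54*A^-1 + 9*A^-5
  A^5 * (36*d^5) = -36*A^15 - 180*A^11 - 360*A^7 - 360*A^3 - 180*A^-1 - 36*A^-5
  A^3 * (84*d^4) = 84*A^11 + 336*A^7 + 504*A^3 + 336*A^-1 + 84*A^-5
  A^1 * (126*d^3) = -126*A^7 - 378*A^3 - 378*A^-1 - 126*A^-5
  A^-1 * (124*d^2 + 2*d^4) = 2*A^7 + 132*A^3 + 260*A^-1 + 132*A^-5 + 2*A^-9
  A^-3 * (75*d + 9*d^3) = -9*A^3 - 102*A^-1 - 102*A^-5 - 9*A^-9
  A^-5 * (21 + 15*d^2) = 15*A^-1 + 51*A^-5 + 15*A^-9
  A^-7 * (8*d + d^3) = -A^-1 - 11*A^-5 - 11*A^-9 - A^-13
  A^-9 * (d^2) = A^-5 + 2*A^-9 + A^-13
Summing the groups: <K> = -A^23 + 2*A^19 - 3*A^15 + 4*A^11 - 3*A^7 + 3*A^3 - 3*A^-1 + A^-5 - A^-9
Normalise by the writhe: (-A^3)^(-w) = (-A^3)^(3) = -A^9, so f(A) = -A^9 * <K> = A^32 - 2*A^28 + 3*A^24 - 4*A^20 + 3*A^16 - 3*A^12 + 3*A^8 - A^4 + 1.
Substitute A = t^(-1/4), i.e. A^e → t^(-e/4): V(t) = 1 - t^-1 + 3*t^-2 - 3*t^-3 + 3*t^-4 - 4*t^-5 + 3*t^-6 - 2*t^-7 + t^-8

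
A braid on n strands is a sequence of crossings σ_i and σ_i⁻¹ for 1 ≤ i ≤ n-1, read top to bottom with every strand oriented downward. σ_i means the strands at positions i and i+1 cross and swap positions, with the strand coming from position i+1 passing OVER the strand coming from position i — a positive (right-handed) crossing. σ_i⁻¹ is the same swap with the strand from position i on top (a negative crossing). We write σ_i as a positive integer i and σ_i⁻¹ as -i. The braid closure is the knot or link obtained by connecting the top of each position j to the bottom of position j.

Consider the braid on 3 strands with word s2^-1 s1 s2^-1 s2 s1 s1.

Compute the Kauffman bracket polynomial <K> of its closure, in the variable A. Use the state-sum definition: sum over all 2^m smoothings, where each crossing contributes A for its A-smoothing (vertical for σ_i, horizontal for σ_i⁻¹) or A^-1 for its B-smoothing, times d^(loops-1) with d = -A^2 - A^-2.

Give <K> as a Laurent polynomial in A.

First cancel adjacent σ_i σ_i⁻¹ pairs (Reidemeister II — same braid, same closure): s2^-1 s1 s2^-1 s2 s1 s1 → s2^-1 s1 s1 s1.
Braid: s2^-1 s1 s1 s1 on 3 strands, 4 crossings.
Writhe w = (#positive) - (#negative) = 3 - 1 = 2.
State-sum expansion of <K>. There are 2^4 = 16 states.
Smooth each crossing (0=||, 1=⌣⌢); contribution A^(Σ sign_k(1-2s_k)) * d^(L-1).
  state 0000: A-exp=+2, loops=3, term = A^2 * d^2
  state 0001: A-exp=+0, loops=2, term = A^0 * d^1
  state 0010: A-exp=+0, loops=2, term = A^0 * d^1
  state 0011: A-exp=-2, loops=3, term = A^-2 * d^2
  state 0100: A-exp=+0, loops=2, term = A^0 * d^1
  state 0101: A-exp=-2, loops=3, term = A^-2 * d^2
  state 0110: A-exp=-2, loops=3, term = A^-2 * d^2
  state 0111: A-exp=-4, loops=4, term = A^-4 * d^3
  state 1000: A-exp=+4, loops=2, term = A^4 * d^1
  state 1001: A-exp=+2, loops=1, term = A^2 * d^0
  state 1010: A-exp=+2, loops=1, term = A^2 * d^0
  state 1011: A-exp=+0, loops=2, term = A^0 * d^1
  state 1100: A-exp=+2, loops=1, term = A^2 * d^0
  state 1101: A-exp=+0, loops=2, term = A^0 * d^1
  state 1110: A-exp=+0, loops=2, term = A^0 * d^1
  state 1111: A-exp=-2, loops=3, term = A^-2 * d^2
Collect the terms by A-exponent (count of states per loop number):
Powers of d = -A^2 - A^-2: d^2 = A^4 + 2 + A^-4; d^3 = -A^6 - 3*A^2 - 3*A^-2 - A^-6.
  A^4 * (d) = -A^6 - A^2
  A^2 * (3 + d^2) = A^6 + 5*A^2 + A^-2
  A^0 * (6*d) = -6*A^2 - 6*A^-2
  A^-2 * (4*d^2) = 4*A^2 + 8*A^-2 + 4*A^-6
  A^-4 * (d^3) = -A^2 - 3*A^-2 - 3*A^-6 - A^-10
Summing the groups: <K> = A^2 + A^-6 - A^-10

Answer: A^2 + A^-6 - A^-10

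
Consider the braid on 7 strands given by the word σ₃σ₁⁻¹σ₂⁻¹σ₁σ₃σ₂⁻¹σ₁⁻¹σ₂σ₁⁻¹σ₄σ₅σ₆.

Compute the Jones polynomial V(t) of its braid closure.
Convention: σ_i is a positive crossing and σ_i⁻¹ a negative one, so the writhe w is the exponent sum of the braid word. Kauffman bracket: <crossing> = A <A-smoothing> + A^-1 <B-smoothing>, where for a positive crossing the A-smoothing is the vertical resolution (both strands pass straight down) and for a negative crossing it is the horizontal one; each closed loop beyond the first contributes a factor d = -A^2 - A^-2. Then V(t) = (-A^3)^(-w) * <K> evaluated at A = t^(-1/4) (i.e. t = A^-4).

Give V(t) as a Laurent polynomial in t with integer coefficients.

t^2 - 2*t + 3 - 3*t^-1 + 3*t^-2 - 2*t^-3 + 2*t^-4 - t^-5

Derivation:
The presented braid s3 s1^-1 s2^-1 s1 s3 s2^-1 s1^-1 s2 s1^-1 s4 s5 s6 on 7 strands reduces by inverse Markov moves (closure unchanged at each step):
  Destabilize: the word has the form β·s6 where s6 occurs only as the final letter (β ∈ B_6); drop it and the last strand → 6 strands.
  Destabilize: the word has the form β·s5 where s5 occurs only as the final letter (β ∈ B_5); drop it and the last strand → 5 strands.
  Destabilize: the word has the form β·s4 where s4 occurs only as the final letter (β ∈ B_4); drop it and the last strand → 4 strands.
Reduced to β = s3 s1^-1 s2^-1 s1 s3 s2^-1 s1^-1 s2 s1^-1 on 4 strands, 9 crossings.
Compute on β:
Braid: s3 s1^-1 s2^-1 s1 s3 s2^-1 s1^-1 s2 s1^-1 on 4 strands, 9 crossings.
Writhe w = (#positive) - (#negative) = 4 - 5 = -1.
Computing the Kauffman bracket via state sum. There are 2^9 = 512 states.
Smooth each crossing (0=||, 1=⌣⌢); contribution A^(Σ sign_k(1-2s_k)) * d^(L-1).
Tabulate the states by total A-exponent and number of loops L (A-exp: L × count):
  A^9: L=5 ×1
  A^7: L=4 ×9
  A^5: L=3 ×32, L=5 ×4
  A^3: L=2 ×53, L=4 ×30, L=6 ×1
  A^1: L=1 ×35, L=3 ×80, L=5 ×11
  A^-1: L=2 ×86, L=4 ×39, L=6 ×1
  A^-3: L=1 ×21, L=3 ×58, L=5 ×5
  A^-5: L=2 ×26, L=4 ×10
  A^-7: L=1 ×3, L=3 ×6
  A^-9: L=2 ×1
Each group contributes A^e * Σ count * d^(L-1):
Powers of d = -A^2 - A^-2: d^2 = A^4 + 2 + A^-4; d^3 = -A^6 - 3*A^2 - 3*A^-2 - A^-6; d^4 = A^8 + 4*A^4 + 6 + 4*A^-4 + A^-8; d^5 = -A^10 - 5*A^6 - 10*A^2 - 10*A^-2 - 5*A^-6 - A^-10.
  A^9 * (d^4) = A^17 + 4*A^13 + 6*A^9 + 4*A^5 + A
  A^7 * (9*d^3) = -9*A^13 - 27*A^9 - 27*A^5 - 9*A
  A^5 * (32*d^2 + 4*d^4) = 4*A^13 + 48*A^9 + 88*A^5 + 48*A + 4*A^-3
  A^3 * (53*d + 30*d^3 + d^5) = -A^13 - 35*A^9 - 153*A^5 - 153*A - 35*A^-3 - A^-7
  A^1 * (35 + 80*d^2 + 11*d^4) = 11*A^9 + 124*A^5 + 261*A + 124*A^-3 + 11*A^-7
  A^-1 * (86*d + 39*d^3 + d^5) = -A^9 - 44*A^5 - 213*A - 213*A^-3 - 44*A^-7 - A^-11
  A^-3 * (21 + 58*d^2 + 5*d^4) = 5*A^5 + 78*A + 167*A^-3 + 78*A^-7 + 5*A^-11
  A^-5 * (26*d + 10*d^3) = -10*A - 56*A^-3 - 56*A^-7 - 10*A^-11
  A^-7 * (3 + 6*d^2) = 6*A^-3 + 15*A^-7 + 6*A^-11
  A^-9 * (d) = -A^-7 - A^-11
Summing the groups: <K> = A^17 - 2*A^13 + 2*A^9 - 3*A^5 + 3*A - 3*A^-3 + 2*A^-7 - A^-11
Normalise by the writhe: (-A^3)^(-w) = (-A^3)^(1) = -A^3, so f(A) = -A^3 * <K> = -A^20 + 2*A^16 - 2*A^12 + 3*A^8 - 3*A^4 + 3 - 2*A^-4 + A^-8.
Substitute A = t^(-1/4), i.e. A^e → t^(-e/4): V(t) = t^2 - 2*t + 3 - 3*t^-1 + 3*t^-2 - 2*t^-3 + 2*t^-4 - t^-5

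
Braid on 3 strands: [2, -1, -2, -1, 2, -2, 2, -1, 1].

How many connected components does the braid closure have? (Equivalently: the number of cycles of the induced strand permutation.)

2

Derivation:
Track the strand permutation on 3 strands, starting from identity.
  step 1: s2 swaps positions 2,3 -> [1 3 2]
  step 2: s1^-1 swaps positions 1,2 -> [3 1 2]
  step 3: s2^-1 swaps positions 2,3 -> [3 2 1]
  step 4: s1^-1 swaps positions 1,2 -> [2 3 1]
  step 5: s2 swaps positions 2,3 -> [2 1 3]
  step 6: s2^-1 swaps positions 2,3 -> [2 3 1]
  step 7: s2 swaps positions 2,3 -> [2 1 3]
  step 8: s1^-1 swaps positions 1,2 -> [1 2 3]
  step 9: s1 swaps positions 1,2 -> [2 1 3]
Final permutation (position -> original strand): [2 1 3]
Closure components = cycle count of this permutation = 2.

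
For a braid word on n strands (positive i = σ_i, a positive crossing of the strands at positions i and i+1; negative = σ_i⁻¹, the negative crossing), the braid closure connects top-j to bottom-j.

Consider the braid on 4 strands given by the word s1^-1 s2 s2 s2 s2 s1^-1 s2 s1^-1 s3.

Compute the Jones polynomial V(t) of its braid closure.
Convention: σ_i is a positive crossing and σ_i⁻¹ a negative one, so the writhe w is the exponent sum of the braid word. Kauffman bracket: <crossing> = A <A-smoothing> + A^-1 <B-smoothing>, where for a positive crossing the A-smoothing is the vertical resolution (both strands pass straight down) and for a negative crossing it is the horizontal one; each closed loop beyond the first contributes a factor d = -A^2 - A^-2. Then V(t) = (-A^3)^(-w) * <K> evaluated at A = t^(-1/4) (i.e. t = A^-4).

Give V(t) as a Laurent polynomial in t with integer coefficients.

The presented braid s1^-1 s2 s2 s2 s2 s1^-1 s2 s1^-1 s3 on 4 strands reduces by inverse Markov moves (closure unchanged at each step):
  Destabilize: the word has the form β·s3 where s3 occurs only as the final letter (β ∈ B_3); drop it and the last strand → 3 strands.
Reduced to β = s1^-1 s2 s2 s2 s2 s1^-1 s2 s1^-1 on 3 strands, 8 crossings.
Compute on β:
Braid: s1^-1 s2 s2 s2 s2 s1^-1 s2 s1^-1 on 3 strands, 8 crossings.
Writhe w = (#positive) - (#negative) = 5 - 3 = 2.
Enumerate smoothing states for the bracket polynomial. There are 2^8 = 256 states.
For each crossing: s=0 is the vertical smoothing, s=1 horizontal. Crossing k contributes A^(sign_k * (1 - 2*s_k)); loop factor d = -A^2 - A^-2.
Tabulate the states by total A-exponent and number of loops L (A-exp: L × count):
  A^8: L=4 ×1
  A^6: L=3 ×8
  A^4: L=2 ×22, L=4 ×6
  A^2: L=1 ×23, L=3 ×29, L=5 ×4
  A^0: L=2 ×47, L=4 ×22, L=6 ×1
  A^-2: L=3 ×48, L=5 ×8
  A^-4: L=4 ×27, L=6 ×1
  A^-6: L=5 ×8
  A^-8: L=6 ×1
Each group contributes A^e * Σ count * d^(L-1):
Powers of d = -A^2 - A^-2: d^2 = A^4 + 2 + A^-4; d^3 = -A^6 - 3*A^2 - 3*A^-2 - A^-6; d^4 = A^8 + 4*A^4 + 6 + 4*A^-4 + A^-8; d^5 = -A^10 - 5*A^6 - 10*A^2 - 10*A^-2 - 5*A^-6 - A^-10.
  A^8 * (d^3) = -A^14 - 3*A^10 - 3*A^6 - A^2
  A^6 * (8*d^2) = 8*A^10 + 16*A^6 + 8*A^2
  A^4 * (22*d + 6*d^3) = -6*A^10 - 40*A^6 - 40*A^2 - 6*A^-2
  A^2 * (23 + 29*d^2 + 4*d^4) = 4*A^10 + 45*A^6 + 105*A^2 + 45*A^-2 + 4*A^-6
  A^0 * (47*d + 22*d^3 + d^5) = -A^10 - 27*A^6 - 123*A^2 - 123*A^-2 - 27*A^-6 - A^-10
  A^-2 * (48*d^2 + 8*d^4) = 8*A^6 + 80*A^2 + 144*A^-2 + 80*A^-6 + 8*A^-10
  A^-4 * (27*d^3 + d^5) = -A^6 - 32*A^2 - 91*A^-2 - 91*A^-6 - 32*A^-10 - A^-14
  A^-6 * (8*d^4) = 8*A^2 + 32*A^-2 + 48*A^-6 + 32*A^-10 + 8*A^-14
  A^-8 * (d^5) = -A^2 - 5*A^-2 - 10*A^-6 - 10*A^-10 - 5*A^-14 - A^-18
Summing the groups: <K> = -A^14 + 2*A^10 - 2*A^6 + 4*A^2 - 4*A^-2 + 4*A^-6 - 3*A^-10 + 2*A^-14 - A^-18
Normalise by the writhe: (-A^3)^(-w) = (-A^3)^(-2) = A^-6, so f(A) = A^-6 * <K> = -A^8 + 2*A^4 - 2 + 4*A^-4 - 4*A^-8 + 4*A^-12 - 3*A^-16 + 2*A^-20 - A^-24.
Substitute A = t^(-1/4), i.e. A^e → t^(-e/4): V(t) = -t^6 + 2*t^5 - 3*t^4 + 4*t^3 - 4*t^2 + 4*t - 2 + 2*t^-1 - t^-2

Answer: -t^6 + 2*t^5 - 3*t^4 + 4*t^3 - 4*t^2 + 4*t - 2 + 2*t^-1 - t^-2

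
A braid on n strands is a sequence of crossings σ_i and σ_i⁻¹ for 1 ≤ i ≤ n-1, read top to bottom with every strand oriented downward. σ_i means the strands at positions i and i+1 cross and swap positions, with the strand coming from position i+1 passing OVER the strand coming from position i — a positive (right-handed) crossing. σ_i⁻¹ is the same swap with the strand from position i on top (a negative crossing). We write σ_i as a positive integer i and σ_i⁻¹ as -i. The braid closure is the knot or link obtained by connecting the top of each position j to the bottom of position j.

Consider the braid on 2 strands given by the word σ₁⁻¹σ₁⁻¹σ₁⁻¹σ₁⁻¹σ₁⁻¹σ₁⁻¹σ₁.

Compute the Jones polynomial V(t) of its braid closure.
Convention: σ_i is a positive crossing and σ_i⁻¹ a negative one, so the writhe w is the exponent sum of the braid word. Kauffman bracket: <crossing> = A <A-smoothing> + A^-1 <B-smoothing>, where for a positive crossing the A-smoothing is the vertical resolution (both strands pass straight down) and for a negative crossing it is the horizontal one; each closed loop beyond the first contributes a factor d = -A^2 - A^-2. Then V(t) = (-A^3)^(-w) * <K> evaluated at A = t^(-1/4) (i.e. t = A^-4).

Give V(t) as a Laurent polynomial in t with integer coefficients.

The presented braid s1^-1 s1^-1 s1^-1 s1^-1 s1^-1 s1^-1 s1 on 2 strands reduces by inverse Markov moves (closure unchanged at each step):
  Deconjugate: the word is γ·β·γ⁻¹ with γ = s1^-1 (prefix) and γ⁻¹ = s1 (suffix); strip both.
Reduced to β = s1^-1 s1^-1 s1^-1 s1^-1 s1^-1 on 2 strands, 5 crossings.
Compute on β:
Braid: s1^-1 s1^-1 s1^-1 s1^-1 s1^-1 on 2 strands, 5 crossings.
Writhe w = (#positive) - (#negative) = 0 - 5 = -5.
Enumerate smoothing states for the bracket polynomial. There are 2^5 = 32 states.
Each crossing splits two ways (0=vertical, 1=horizontal). The state's weight is A^(#A-smoothings - #B-smoothings) * d^(loops - 1).
  state 00000: A-exp=-5, loops=2, term = A^-5 * d^1
  state 00001: A-exp=-3, loops=1, term = A^-3 * d^0
  state 00010: A-exp=-3, loops=1, term = A^-3 * d^0
  state 00011: A-exp=-1, loops=2, term = A^-1 * d^1
  state 00100: A-exp=-3, loops=1, term = A^-3 * d^0
  state 00101: A-exp=-1, loops=2, term = A^-1 * d^1
  state 00110: A-exp=-1, loops=2, term = A^-1 * d^1
  state 00111: A-exp=+1, loops=3, term = A^1 * d^2
  state 01000: A-exp=-3, loops=1, term = A^-3 * d^0
  state 01001: A-exp=-1, loops=2, term = A^-1 * d^1
  state 01010: A-exp=-1, loops=2, term = A^-1 * d^1
  state 01011: A-exp=+1, loops=3, term = A^1 * d^2
  state 01100: A-exp=-1, loops=2, term = A^-1 * d^1
  state 01101: A-exp=+1, loops=3, term = A^1 * d^2
  state 01110: A-exp=+1, loops=3, term = A^1 * d^2
  state 01111: A-exp=+3, loops=4, term = A^3 * d^3
  state 10000: A-exp=-3, loops=1, term = A^-3 * d^0
  state 10001: A-exp=-1, loops=2, term = A^-1 * d^1
  state 10010: A-exp=-1, loops=2, term = A^-1 * d^1
  state 10011: A-exp=+1, loops=3, term = A^1 * d^2
  state 10100: A-exp=-1, loops=2, term = A^-1 * d^1
  state 10101: A-exp=+1, loops=3, term = A^1 * d^2
  state 10110: A-exp=+1, loops=3, term = A^1 * d^2
  state 10111: A-exp=+3, loops=4, term = A^3 * d^3
  state 11000: A-exp=-1, loops=2, term = A^-1 * d^1
  state 11001: A-exp=+1, loops=3, term = A^1 * d^2
  state 11010: A-exp=+1, loops=3, term = A^1 * d^2
  state 11011: A-exp=+3, loops=4, term = A^3 * d^3
  state 11100: A-exp=+1, loops=3, term = A^1 * d^2
  state 11101: A-exp=+3, loops=4, term = A^3 * d^3
  state 11110: A-exp=+3, loops=4, term = A^3 * d^3
  state 11111: A-exp=+5, loops=5, term = A^5 * d^4
Collect the terms by A-exponent (count of states per loop number):
Powers of d = -A^2 - A^-2: d^2 = A^4 + 2 + A^-4; d^3 = -A^6 - 3*A^2 - 3*A^-2 - A^-6; d^4 = A^8 + 4*A^4 + 6 + 4*A^-4 + A^-8.
  A^5 * (d^4) = A^13 + 4*A^9 + 6*A^5 + 4*A + A^-3
  A^3 * (5*d^3) = -5*A^9 - 15*A^5 - 15*A - 5*A^-3
  A^1 * (10*d^2) = 10*A^5 + 20*A + 10*A^-3
  A^-1 * (10*d) = -10*A - 10*A^-3
  A^-3 * (5) = 5*A^-3
  A^-5 * (d) = -A^-3 - A^-7
Summing the groups: <K> = A^13 - A^9 + A^5 - A - A^-7
Normalise by the writhe: (-A^3)^(-w) = (-A^3)^(5) = -A^15, so f(A) = -A^15 * <K> = -A^28 + A^24 - A^20 + A^16 + A^8.
Substitute A = t^(-1/4), i.e. A^e → t^(-e/4): V(t) = t^-2 + t^-4 - t^-5 + t^-6 - t^-7

Answer: t^-2 + t^-4 - t^-5 + t^-6 - t^-7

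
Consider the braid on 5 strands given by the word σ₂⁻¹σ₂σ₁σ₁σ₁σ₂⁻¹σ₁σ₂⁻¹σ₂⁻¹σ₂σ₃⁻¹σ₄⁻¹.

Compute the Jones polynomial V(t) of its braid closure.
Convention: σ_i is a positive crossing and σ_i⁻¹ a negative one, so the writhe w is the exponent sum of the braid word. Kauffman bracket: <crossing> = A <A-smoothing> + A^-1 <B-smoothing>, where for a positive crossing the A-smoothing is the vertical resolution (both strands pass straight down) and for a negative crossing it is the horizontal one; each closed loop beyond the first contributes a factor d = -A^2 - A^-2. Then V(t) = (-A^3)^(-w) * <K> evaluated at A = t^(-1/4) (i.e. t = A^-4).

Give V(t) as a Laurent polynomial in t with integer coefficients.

t^5 - 2*t^4 + 2*t^3 - 2*t^2 + 2*t - 1 + t^-1

Derivation:
The presented braid s2^-1 s2 s1 s1 s1 s2^-1 s1 s2^-1 s2^-1 s2 s3^-1 s4^-1 on 5 strands reduces by inverse Markov moves (closure unchanged at each step):
  Destabilize: the word has the form β·s4^-1 where s4^-1 occurs only as the final letter (β ∈ B_4); drop it and the last strand → 4 strands.
  Destabilize: the word has the form β·s3^-1 where s3^-1 occurs only as the final letter (β ∈ B_3); drop it and the last strand → 3 strands.
  Deconjugate: the word is γ·β·γ⁻¹ with γ = s2^-1 s2 (prefix) and γ⁻¹ = s2^-1 s2 (suffix); strip both.
Reduced to β = s1 s1 s1 s2^-1 s1 s2^-1 on 3 strands, 6 crossings.
Compute on β:
Braid: s1 s1 s1 s2^-1 s1 s2^-1 on 3 strands, 6 crossings.
Writhe w = (#positive) - (#negative) = 4 - 2 = 2.
State-sum expansion of <K>. There are 2^6 = 64 states.
Each crossing splits two ways (0=vertical, 1=horizontal). The state's weight is A^(#A-smoothings - #B-smoothings) * d^(loops - 1).
Tabulate the states by total A-exponent and number of loops L (A-exp: L × count):
  A^6: L=3 ×1
  A^4: L=2 ×6
  A^2: L=1 ×11, L=3 ×4
  A^0: L=2 ×19, L=4 ×1
  A^-2: L=3 ×15
  A^-4: L=4 ×6
  A^-6: L=5 ×1
Each group contributes A^e * Σ count * d^(L-1):
Powers of d = -A^2 - A^-2: d^2 = A^4 + 2 + A^-4; d^3 = -A^6 - 3*A^2 - 3*A^-2 - A^-6; d^4 = A^8 + 4*A^4 + 6 + 4*A^-4 + A^-8.
  A^6 * (d^2) = A^10 + 2*A^6 + A^2
  A^4 * (6*d) = -6*A^6 - 6*A^2
  A^2 * (11 + 4*d^2) = 4*A^6 + 19*A^2 + 4*A^-2
  A^0 * (19*d + d^3) = -A^6 - 22*A^2 - 22*A^-2 - A^-6
  A^-2 * (15*d^2) = 15*A^2 + 30*A^-2 + 15*A^-6
  A^-4 * (6*d^3) = -6*A^2 - 18*A^-2 - 18*A^-6 - 6*A^-10
  A^-6 * (d^4) = A^2 + 4*A^-2 + 6*A^-6 + 4*A^-10 + A^-14
Summing the groups: <K> = A^10 - A^6 + 2*A^2 - 2*A^-2 + 2*A^-6 - 2*A^-10 + A^-14
Normalise by the writhe: (-A^3)^(-w) = (-A^3)^(-2) = A^-6, so f(A) = A^-6 * <K> = A^4 - 1 + 2*A^-4 - 2*A^-8 + 2*A^-12 - 2*A^-16 + A^-20.
Substitute A = t^(-1/4), i.e. A^e → t^(-e/4): V(t) = t^5 - 2*t^4 + 2*t^3 - 2*t^2 + 2*t - 1 + t^-1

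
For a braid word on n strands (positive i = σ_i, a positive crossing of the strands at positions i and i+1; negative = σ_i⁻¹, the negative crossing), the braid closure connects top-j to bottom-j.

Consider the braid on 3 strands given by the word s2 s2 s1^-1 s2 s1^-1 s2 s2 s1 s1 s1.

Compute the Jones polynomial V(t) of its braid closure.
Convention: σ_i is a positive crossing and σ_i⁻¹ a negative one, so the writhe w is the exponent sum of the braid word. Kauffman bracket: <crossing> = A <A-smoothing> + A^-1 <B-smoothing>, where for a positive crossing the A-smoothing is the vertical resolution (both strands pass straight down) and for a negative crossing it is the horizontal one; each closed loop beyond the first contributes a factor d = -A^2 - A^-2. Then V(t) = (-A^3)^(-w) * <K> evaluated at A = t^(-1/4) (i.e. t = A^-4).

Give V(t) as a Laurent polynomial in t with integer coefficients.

t^10 - 4*t^9 + 6*t^8 - 8*t^7 + 9*t^6 - 8*t^5 + 7*t^4 - 4*t^3 + 2*t^2

Derivation:
Braid: s2 s2 s1^-1 s2 s1^-1 s2 s2 s1 s1 s1 on 3 strands, 10 crossings.
Writhe w = (#positive) - (#negative) = 8 - 2 = 6.
Computing the Kauffman bracket via state sum. There are 2^10 = 1024 states.
Smooth each crossing (0=||, 1=⌣⌢); contribution A^(Σ sign_k(1-2s_k)) * d^(L-1).
Tabulate the states by total A-exponent and number of loops L (A-exp: L × count):
  A^10: L=3 ×1
  A^8: L=2 ×7, L=4 ×3
  A^6: L=1 ×14, L=3 ×28, L=5 ×3
  A^4: L=2 ×88, L=4 ×31, L=6 ×1
  A^2: L=1 ×63, L=3 ×133, L=5 ×14
  A^0: L=2 ×159, L=4 ×91, L=6 ×2
  A^-2: L=3 ×180, L=5 ×30
  A^-4: L=4 ×116, L=6 ×4
  A^-6: L=5 ×45
  A^-8: L=6 ×10
  A^-10: L=7 ×1
Each group contributes A^e * Σ count * d^(L-1):
Powers of d = -A^2 - A^-2: d^2 = A^4 + 2 + A^-4; d^3 = -A^6 - 3*A^2 - 3*A^-2 - A^-6; d^4 = A^8 + 4*A^4 + 6 + 4*A^-4 + A^-8; d^5 = -A^10 - 5*A^6 - 10*A^2 - 10*A^-2 - 5*A^-6 - A^-10; d^6 = A^12 + 6*A^8 + 15*A^4 + 20 + 15*A^-4 + 6*A^-8 + A^-12.
  A^10 * (d^2) = A^14 + 2*A^10 + A^6
  A^8 * (7*d + 3*d^3) = -3*A^14 - 16*A^10 - 16*A^6 - 3*A^2
  A^6 * (14 + 28*d^2 + 3*d^4) = 3*A^14 + 40*A^10 + 88*A^6 + 40*A^2 + 3*A^-2
  A^4 * (88*d + 31*d^3 + d^5) = -A^14 - 36*A^10 - 191*A^6 - 191*A^2 - 36*A^-2 - A^-6
  A^2 * (63 + 133*d^2 + 14*d^4) = 14*A^10 + 189*A^6 + 413*A^2 + 189*A^-2 + 14*A^-6
  A^0 * (159*d + 91*d^3 + 2*d^5) = -2*A^10 - 101*A^6 - 452*A^2 - 452*A^-2 - 101*A^-6 - 2*A^-10
  A^-2 * (180*d^2 + 30*d^4) = 30*A^6 + 300*A^2 + 540*A^-2 + 300*A^-6 + 30*A^-10
  A^-4 * (116*d^3 + 4*d^5) = -4*A^6 - 136*A^2 - 388*A^-2 - 388*A^-6 - 136*A^-10 - 4*A^-14
  A^-6 * (45*d^4) = 45*A^2 + 180*A^-2 + 270*A^-6 + 180*A^-10 + 45*A^-14
  A^-8 * (10*d^5) = -10*A^2 - 50*A^-2 - 100*A^-6 - 100*A^-10 - 50*A^-14 - 10*A^-18
  A^-10 * (d^6) = A^2 + 6*A^-2 + 15*A^-6 + 20*A^-10 + 15*A^-14 + 6*A^-18 + A^-22
Summing the groups: <K> = 2*A^10 - 4*A^6 + 7*A^2 - 8*A^-2 + 9*A^-6 - 8*A^-10 + 6*A^-14 - 4*A^-18 + A^-22
Normalise by the writhe: (-A^3)^(-w) = (-A^3)^(-6) = A^-18, so f(A) = A^-18 * <K> = 2*A^-8 - 4*A^-12 + 7*A^-16 - 8*A^-20 + 9*A^-24 - 8*A^-28 + 6*A^-32 - 4*A^-36 + A^-40.
Substitute A = t^(-1/4), i.e. A^e → t^(-e/4): V(t) = t^10 - 4*t^9 + 6*t^8 - 8*t^7 + 9*t^6 - 8*t^5 + 7*t^4 - 4*t^3 + 2*t^2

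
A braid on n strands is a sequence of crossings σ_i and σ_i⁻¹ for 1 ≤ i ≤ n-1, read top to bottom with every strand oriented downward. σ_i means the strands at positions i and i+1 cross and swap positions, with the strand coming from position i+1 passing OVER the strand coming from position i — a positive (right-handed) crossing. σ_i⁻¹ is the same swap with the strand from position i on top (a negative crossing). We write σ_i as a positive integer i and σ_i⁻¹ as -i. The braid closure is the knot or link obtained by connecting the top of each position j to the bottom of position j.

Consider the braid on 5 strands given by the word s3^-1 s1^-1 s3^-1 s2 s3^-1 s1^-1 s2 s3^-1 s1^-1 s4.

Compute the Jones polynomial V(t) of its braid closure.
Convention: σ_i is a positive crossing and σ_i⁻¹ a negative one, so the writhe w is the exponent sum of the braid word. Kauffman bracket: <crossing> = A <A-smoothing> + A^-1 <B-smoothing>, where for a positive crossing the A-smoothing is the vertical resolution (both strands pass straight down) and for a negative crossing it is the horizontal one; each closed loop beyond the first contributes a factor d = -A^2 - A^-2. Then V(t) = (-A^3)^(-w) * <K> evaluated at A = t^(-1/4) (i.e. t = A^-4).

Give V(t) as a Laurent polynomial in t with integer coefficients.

The presented braid s3^-1 s1^-1 s3^-1 s2 s3^-1 s1^-1 s2 s3^-1 s1^-1 s4 on 5 strands reduces by inverse Markov moves (closure unchanged at each step):
  Destabilize: the word has the form β·s4 where s4 occurs only as the final letter (β ∈ B_4); drop it and the last strand → 4 strands.
Reduced to β = s3^-1 s1^-1 s3^-1 s2 s3^-1 s1^-1 s2 s3^-1 s1^-1 on 4 strands, 9 crossings.
Compute on β:
Braid: s3^-1 s1^-1 s3^-1 s2 s3^-1 s1^-1 s2 s3^-1 s1^-1 on 4 strands, 9 crossings.
Writhe w = (#positive) - (#negative) = 2 - 7 = -5.
Enumerate smoothing states for the bracket polynomial. There are 2^9 = 512 states.
Smooth each crossing (0=||, 1=⌣⌢); contribution A^(Σ sign_k(1-2s_k)) * d^(L-1).
Tabulate the states by total A-exponent and number of loops L (A-exp: L × count):
  A^9: L=7 ×1
  A^7: L=6 ×9
  A^5: L=5 ×36
  A^3: L=4 ×83, L=6 ×1
  A^1: L=3 ×118, L=5 ×8
  A^-1: L=2 ×100, L=4 ×26
  A^-3: L=1 ×41, L=3 ×42, L=5 ×1
  A^-5: L=2 ×31, L=4 ×5
  A^-7: L=3 ×9
  A^-9: L=4 ×1
Each group contributes A^e * Σ count * d^(L-1):
Powers of d = -A^2 - A^-2: d^2 = A^4 + 2 + A^-4; d^3 = -A^6 - 3*A^2 - 3*A^-2 - A^-6; d^4 = A^8 + 4*A^4 + 6 + 4*A^-4 + A^-8; d^5 = -A^10 - 5*A^6 - 10*A^2 - 10*A^-2 - 5*A^-6 - A^-10; d^6 = A^12 + 6*A^8 + 15*A^4 + 20 + 15*A^-4 + 6*A^-8 + A^-12.
  A^9 * (d^6) = A^21 + 6*A^17 + 15*A^13 + 20*A^9 + 15*A^5 + 6*A + A^-3
  A^7 * (9*d^5) = -9*A^17 - 45*A^13 - 90*A^9 - 90*A^5 - 45*A - 9*A^-3
  A^5 * (36*d^4) = 36*A^13 + 144*A^9 + 216*A^5 + 144*A + 36*A^-3
  A^3 * (83*d^3 + d^5) = -A^13 - 88*A^9 - 259*A^5 - 259*A - 88*A^-3 - A^-7
  A^1 * (118*d^2 + 8*d^4) = 8*A^9 + 150*A^5 + 284*A + 150*A^-3 + 8*A^-7
  A^-1 * (100*d + 26*d^3) = -26*A^5 - 178*A - 178*A^-3 - 26*A^-7
  A^-3 * (41 + 42*d^2 + d^4) = A^5 + 46*A + 131*A^-3 + 46*A^-7 + A^-11
  A^-5 * (31*d + 5*d^3) = -5*A - 46*A^-3 - 46*A^-7 - 5*A^-11
  A^-7 * (9*d^2) = 9*A^-3 + 18*A^-7 + 9*A^-11
  A^-9 * (d^3) = -A^-3 - 3*A^-7 - 3*A^-11 - A^-15
Summing the groups: <K> = A^21 - 3*A^17 + 5*A^13 - 6*A^9 + 7*A^5 - 7*A + 5*A^-3 - 4*A^-7 + 2*A^-11 - A^-15
Normalise by the writhe: (-A^3)^(-w) = (-A^3)^(5) = -A^15, so f(A) = -A^15 * <K> = -A^36 + 3*A^32 - 5*A^28 + 6*A^24 - 7*A^20 + 7*A^16 - 5*A^12 + 4*A^8 - 2*A^4 + 1.
Substitute A = t^(-1/4), i.e. A^e → t^(-e/4): V(t) = 1 - 2*t^-1 + 4*t^-2 - 5*t^-3 + 7*t^-4 - 7*t^-5 + 6*t^-6 - 5*t^-7 + 3*t^-8 - t^-9

Answer: 1 - 2*t^-1 + 4*t^-2 - 5*t^-3 + 7*t^-4 - 7*t^-5 + 6*t^-6 - 5*t^-7 + 3*t^-8 - t^-9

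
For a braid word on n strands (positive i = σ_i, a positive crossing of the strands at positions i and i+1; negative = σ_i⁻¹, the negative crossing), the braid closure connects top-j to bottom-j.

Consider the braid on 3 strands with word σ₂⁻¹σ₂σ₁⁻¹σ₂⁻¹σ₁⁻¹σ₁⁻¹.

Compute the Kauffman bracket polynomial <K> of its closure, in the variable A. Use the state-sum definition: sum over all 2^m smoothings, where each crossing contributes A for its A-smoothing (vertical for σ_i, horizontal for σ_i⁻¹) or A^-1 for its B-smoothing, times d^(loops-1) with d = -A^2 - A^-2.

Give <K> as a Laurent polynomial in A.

First cancel adjacent σ_i σ_i⁻¹ pairs (Reidemeister II — same braid, same closure): s2^-1 s2 s1^-1 s2^-1 s1^-1 s1^-1 → s1^-1 s2^-1 s1^-1 s1^-1.
Braid: s1^-1 s2^-1 s1^-1 s1^-1 on 3 strands, 4 crossings.
Writhe w = (#positive) - (#negative) = 0 - 4 = -4.
State-sum expansion of <K>. There are 2^4 = 16 states.
Each crossing splits two ways (0=vertical, 1=horizontal). The state's weight is A^(#A-smoothings - #B-smoothings) * d^(loops - 1).
  state 0000: A-exp=-4, loops=3, term = A^-4 * d^2
  state 0001: A-exp=-2, loops=2, term = A^-2 * d^1
  state 0010: A-exp=-2, loops=2, term = A^-2 * d^1
  state 0011: A-exp=+0, loops=3, term = A^0 * d^2
  state 0100: A-exp=-2, loops=2, term = A^-2 * d^1
  state 0101: A-exp=+0, loops=1, term = A^0 * d^0
  state 0110: A-exp=+0, loops=1, term = A^0 * d^0
  state 0111: A-exp=+2, loops=2, term = A^2 * d^1
  state 1000: A-exp=-2, loops=2, term = A^-2 * d^1
  state 1001: A-exp=+0, loops=3, term = A^0 * d^2
  state 1010: A-exp=+0, loops=3, term = A^0 * d^2
  state 1011: A-exp=+2, loops=4, term = A^2 * d^3
  state 1100: A-exp=+0, loops=1, term = A^0 * d^0
  state 1101: A-exp=+2, loops=2, term = A^2 * d^1
  state 1110: A-exp=+2, loops=2, term = A^2 * d^1
  state 1111: A-exp=+4, loops=3, term = A^4 * d^2
Collect the terms by A-exponent (count of states per loop number):
Powers of d = -A^2 - A^-2: d^2 = A^4 + 2 + A^-4; d^3 = -A^6 - 3*A^2 - 3*A^-2 - A^-6.
  A^4 * (d^2) = A^8 + 2*A^4 + 1
  A^2 * (3*d + d^3) = -A^8 - 6*A^4 - 6 - A^-4
  A^0 * (3 + 3*d^2) = 3*A^4 + 9 + 3*A^-4
  A^-2 * (4*d) = -4 - 4*A^-4
  A^-4 * (d^2) = 1 + 2*A^-4 + A^-8
Summing the groups: <K> = -A^4 + 1 + A^-8

Answer: -A^4 + 1 + A^-8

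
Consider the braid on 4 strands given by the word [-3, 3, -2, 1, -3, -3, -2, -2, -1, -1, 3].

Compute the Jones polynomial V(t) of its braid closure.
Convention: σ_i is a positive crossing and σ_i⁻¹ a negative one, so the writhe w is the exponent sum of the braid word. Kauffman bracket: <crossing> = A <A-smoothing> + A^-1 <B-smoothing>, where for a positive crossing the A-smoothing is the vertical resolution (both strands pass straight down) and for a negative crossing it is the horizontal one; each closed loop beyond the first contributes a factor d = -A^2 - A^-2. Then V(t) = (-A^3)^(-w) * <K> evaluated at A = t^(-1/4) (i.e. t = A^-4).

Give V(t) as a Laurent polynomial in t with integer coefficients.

t^-1 - t^-2 + 2*t^-3 - 2*t^-4 + 2*t^-5 - t^-6 + t^-7 - t^-8

Derivation:
The presented braid s3^-1 s3 s2^-1 s1 s3^-1 s3^-1 s2^-1 s2^-1 s1^-1 s1^-1 s3 on 4 strands reduces by inverse Markov moves (closure unchanged at each step):
  Deconjugate: the word is γ·β·γ⁻¹ with γ = s3^-1 (prefix) and γ⁻¹ = s3 (suffix); strip both.
Reduced to β = s3 s2^-1 s1 s3^-1 s3^-1 s2^-1 s2^-1 s1^-1 s1^-1 on 4 strands, 9 crossings.
Compute on β:
Braid: s3 s2^-1 s1 s3^-1 s3^-1 s2^-1 s2^-1 s1^-1 s1^-1 on 4 strands, 9 crossings.
Writhe w = (#positive) - (#negative) = 2 - 7 = -5.
Enumerate smoothing states for the bracket polynomial. There are 2^9 = 512 states.
For each crossing: s=0 is the vertical smoothing, s=1 horizontal. Crossing k contributes A^(sign_k * (1 - 2*s_k)); loop factor d = -A^2 - A^-2.
Tabulate the states by total A-exponent and number of loops L (A-exp: L × count):
  A^9: L=5 ×1
  A^7: L=4 ×9
  A^5: L=3 ×31, L=5 ×5
  A^3: L=2 ×48, L=4 ×35, L=6 ×1
  A^1: L=1 ×28, L=3 ×86, L=5 ×12
  A^-1: L=2 ×82, L=4 ×43, L=6 ×1
  A^-3: L=1 ×20, L=3 ×58, L=5 ×6
  A^-5: L=2 ×25, L=4 ×11
  A^-7: L=1 ×3, L=3 ×6
  A^-9: L=2 ×1
Each group contributes A^e * Σ count * d^(L-1):
Powers of d = -A^2 - A^-2: d^2 = A^4 + 2 + A^-4; d^3 = -A^6 - 3*A^2 - 3*A^-2 - A^-6; d^4 = A^8 + 4*A^4 + 6 + 4*A^-4 + A^-8; d^5 = -A^10 - 5*A^6 - 10*A^2 - 10*A^-2 - 5*A^-6 - A^-10.
  A^9 * (d^4) = A^17 + 4*A^13 + 6*A^9 + 4*A^5 + A
  A^7 * (9*d^3) = -9*A^13 - 27*A^9 - 27*A^5 - 9*A
  A^5 * (31*d^2 + 5*d^4) = 5*A^13 + 51*A^9 + 92*A^5 + 51*A + 5*A^-3
  A^3 * (48*d + 35*d^3 + d^5) = -A^13 - 40*A^9 - 163*A^5 - 163*A - 40*A^-3 - A^-7
  A^1 * (28 + 86*d^2 + 12*d^4) = 12*A^9 + 134*A^5 + 272*A + 134*A^-3 + 12*A^-7
  A^-1 * (82*d + 43*d^3 + d^5) = -A^9 - 48*A^5 - 221*A - 221*A^-3 - 48*A^-7 - A^-11
  A^-3 * (20 + 58*d^2 + 6*d^4) = 6*A^5 + 82*A + 172*A^-3 + 82*A^-7 + 6*A^-11
  A^-5 * (25*d + 11*d^3) = -11*A - 58*A^-3 - 58*A^-7 - 11*A^-11
  A^-7 * (3 + 6*d^2) = 6*A^-3 + 15*A^-7 + 6*A^-11
  A^-9 * (d) = -A^-7 - A^-11
Summing the groups: <K> = A^17 - A^13 + A^9 - 2*A^5 + 2*A - 2*A^-3 + A^-7 - A^-11
Normalise by the writhe: (-A^3)^(-w) = (-A^3)^(5) = -A^15, so f(A) = -A^15 * <K> = -A^32 + A^28 - A^24 + 2*A^20 - 2*A^16 + 2*A^12 - A^8 + A^4.
Substitute A = t^(-1/4), i.e. A^e → t^(-e/4): V(t) = t^-1 - t^-2 + 2*t^-3 - 2*t^-4 + 2*t^-5 - t^-6 + t^-7 - t^-8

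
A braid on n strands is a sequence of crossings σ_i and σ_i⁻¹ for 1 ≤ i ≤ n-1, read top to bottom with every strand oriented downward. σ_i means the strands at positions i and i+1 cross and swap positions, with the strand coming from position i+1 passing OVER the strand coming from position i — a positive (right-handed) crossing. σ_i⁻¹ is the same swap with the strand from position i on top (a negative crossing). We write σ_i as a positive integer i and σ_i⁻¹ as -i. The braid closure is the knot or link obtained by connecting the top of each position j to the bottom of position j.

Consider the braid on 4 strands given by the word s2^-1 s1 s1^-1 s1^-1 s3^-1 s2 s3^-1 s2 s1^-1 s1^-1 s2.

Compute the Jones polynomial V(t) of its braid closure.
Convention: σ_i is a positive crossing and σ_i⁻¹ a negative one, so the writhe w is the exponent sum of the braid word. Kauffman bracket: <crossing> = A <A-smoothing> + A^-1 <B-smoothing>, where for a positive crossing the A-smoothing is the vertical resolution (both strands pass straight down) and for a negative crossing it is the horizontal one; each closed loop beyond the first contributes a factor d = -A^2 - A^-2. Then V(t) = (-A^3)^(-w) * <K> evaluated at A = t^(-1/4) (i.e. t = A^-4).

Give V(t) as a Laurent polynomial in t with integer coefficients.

The presented braid s2^-1 s1 s1^-1 s1^-1 s3^-1 s2 s3^-1 s2 s1^-1 s1^-1 s2 on 4 strands reduces by inverse Markov moves (closure unchanged at each step):
  Deconjugate: the word is γ·β·γ⁻¹ with γ = s2^-1 (prefix) and γ⁻¹ = s2 (suffix); strip both.
  Deconjugate: the word is γ·β·γ⁻¹ with γ = s1 (prefix) and γ⁻¹ = s1^-1 (suffix); strip both.
Reduced to β = s1^-1 s1^-1 s3^-1 s2 s3^-1 s2 s1^-1 on 4 strands, 7 crossings.
Compute on β:
Braid: s1^-1 s1^-1 s3^-1 s2 s3^-1 s2 s1^-1 on 4 strands, 7 crossings.
Writhe w = (#positive) - (#negative) = 2 - 5 = -3.
Computing the Kauffman bracket via state sum. There are 2^7 = 128 states.
Each crossing splits two ways (0=vertical, 1=horizontal). The state's weight is A^(#A-smoothings - #B-smoothings) * d^(loops - 1).
Tabulate the states by total A-exponent and number of loops L (A-exp: L × count):
  A^7: L=5 ×1
  A^5: L=4 ×7
  A^3: L=3 ×20, L=5 ×1
  A^1: L=2 ×27, L=4 ×8
  A^-1: L=1 ×15, L=3 ×19, L=5 ×1
  A^-3: L=2 ×17, L=4 ×4
  A^-5: L=3 ×7
  A^-7: L=4 ×1
Each group contributes A^e * Σ count * d^(L-1):
Powers of d = -A^2 - A^-2: d^2 = A^4 + 2 + A^-4; d^3 = -A^6 - 3*A^2 - 3*A^-2 - A^-6; d^4 = A^8 + 4*A^4 + 6 + 4*A^-4 + A^-8.
  A^7 * (d^4) = A^15 + 4*A^11 + 6*A^7 + 4*A^3 + A^-1
  A^5 * (7*d^3) = -7*A^11 - 21*A^7 - 21*A^3 - 7*A^-1
  A^3 * (20*d^2 + d^4) = A^11 + 24*A^7 + 46*A^3 + 24*A^-1 + A^-5
  A^1 * (27*d + 8*d^3) = -8*A^7 - 51*A^3 - 51*A^-1 - 8*A^-5
  A^-1 * (15 + 19*d^2 + d^4) = A^7 + 23*A^3 + 59*A^-1 + 23*A^-5 + A^-9
  A^-3 * (17*d + 4*d^3) = -4*A^3 - 29*A^-1 - 29*A^-5 - 4*A^-9
  A^-5 * (7*d^2) = 7*A^-1 + 14*A^-5 + 7*A^-9
  A^-7 * (d^3) = -A^-1 - 3*A^-5 - 3*A^-9 - A^-13
Summing the groups: <K> = A^15 - 2*A^11 + 2*A^7 - 3*A^3 + 3*A^-1 - 2*A^-5 + A^-9 - A^-13
Normalise by the writhe: (-A^3)^(-w) = (-A^3)^(3) = -A^9, so f(A) = -A^9 * <K> = -A^24 + 2*A^20 - 2*A^16 + 3*A^12 - 3*A^8 + 2*A^4 - 1 + A^-4.
Substitute A = t^(-1/4), i.e. A^e → t^(-e/4): V(t) = t - 1 + 2*t^-1 - 3*t^-2 + 3*t^-3 - 2*t^-4 + 2*t^-5 - t^-6

Answer: t - 1 + 2*t^-1 - 3*t^-2 + 3*t^-3 - 2*t^-4 + 2*t^-5 - t^-6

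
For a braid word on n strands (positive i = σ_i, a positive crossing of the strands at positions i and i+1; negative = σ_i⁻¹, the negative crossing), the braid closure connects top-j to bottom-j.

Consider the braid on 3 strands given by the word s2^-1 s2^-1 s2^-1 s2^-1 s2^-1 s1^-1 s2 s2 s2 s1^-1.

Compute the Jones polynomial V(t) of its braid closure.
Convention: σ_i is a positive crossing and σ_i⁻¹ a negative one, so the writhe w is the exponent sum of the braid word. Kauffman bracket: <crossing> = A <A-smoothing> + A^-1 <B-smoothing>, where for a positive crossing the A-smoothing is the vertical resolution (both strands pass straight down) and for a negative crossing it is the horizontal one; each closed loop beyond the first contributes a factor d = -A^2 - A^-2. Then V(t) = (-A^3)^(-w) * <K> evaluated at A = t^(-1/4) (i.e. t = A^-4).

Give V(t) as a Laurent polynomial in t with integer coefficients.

Braid: s2^-1 s2^-1 s2^-1 s2^-1 s2^-1 s1^-1 s2 s2 s2 s1^-1 on 3 strands, 10 crossings.
Writhe w = (#positive) - (#negative) = 3 - 7 = -4.
State-sum expansion of <K>. There are 2^10 = 1024 states.
Smooth each crossing (0=||, 1=⌣⌢); contribution A^(Σ sign_k(1-2s_k)) * d^(L-1).
Tabulate the states by total A-exponent and number of loops L (A-exp: L × count):
  A^10: L=6 ×1
  A^8: L=5 ×10
  A^6: L=4 ×35, L=6 ×10
  A^4: L=3 ×60, L=5 ×50, L=7 ×10
  A^2: L=2 ×55, L=4 ×100, L=6 ×50, L=8 ×5
  A^0: L=1 ×25, L=3 ×101, L=5 ×100, L=7 ×25, L=9 ×1
  A^-2: L=2 ×55, L=4 ×100, L=6 ×50, L=8 ×5
  A^-4: L=1 ×6, L=3 ×54, L=5 ×50, L=7 ×10
  A^-6: L=2 ×9, L=4 ×26, L=6 ×10
  A^-8: L=3 ×5, L=5 ×5
  A^-10: L=4 ×1
Each group contributes A^e * Σ count * d^(L-1):
Powers of d = -A^2 - A^-2: d^2 = A^4 + 2 + A^-4; d^3 = -A^6 - 3*A^2 - 3*A^-2 - A^-6; d^4 = A^8 + 4*A^4 + 6 + 4*A^-4 + A^-8; d^5 = -A^10 - 5*A^6 - 10*A^2 - 10*A^-2 - 5*A^-6 - A^-10; d^6 = A^12 + 6*A^8 + 15*A^4 + 20 + 15*A^-4 + 6*A^-8 + A^-12; d^7 = -A^14 - 7*A^10 - 21*A^6 - 35*A^2 - 35*A^-2 - 21*A^-6 - 7*A^-10 - A^-14; d^8 = A^16 + 8*A^12 + 28*A^8 + 56*A^4 + 70 + 56*A^-4 + 28*A^-8 + 8*A^-12 + A^-16.
  A^10 * (d^5) = -A^20 - 5*A^16 - 10*A^12 - 10*A^8 - 5*A^4 - 1
  A^8 * (10*d^4) = 10*A^16 + 40*A^12 + 60*A^8 + 40*A^4 + 10
  A^6 * (35*d^3 + 10*d^5) = -10*A^16 - 85*A^12 - 205*A^8 - 205*A^4 - 85 - 10*A^-4
  A^4 * (60*d^2 + 50*d^4 + 10*d^6) = 10*A^16 + 110*A^12 + 410*A^8 + 620*A^4 + 410 + 110*A^-4 + 10*A^-8
  A^2 * (55*d + 100*d^3 + 50*d^5 + 5*d^7) = -5*A^16 - 85*A^12 - 455*A^8 - 1030*A^4 - 1030 - 455*A^-4 - 85*A^-8 - 5*A^-12
  A^0 * (25 + 101*d^2 + 100*d^4 + 25*d^6 + d^8) = A^16 + 33*A^12 + 278*A^8 + 932*A^4 + 1397 + 932*A^-4 + 278*A^-8 + 33*A^-12 + A^-16
  A^-2 * (55*d + 100*d^3 + 50*d^5 + 5*d^7) = -5*A^12 - 85*A^8 - 455*A^4 - 1030 - 1030*A^-4 - 455*A^-8 - 85*A^-12 - 5*A^-16
  A^-4 * (6 + 54*d^2 + 50*d^4 + 10*d^6) = 10*A^8 + 110*A^4 + 404 + 614*A^-4 + 404*A^-8 + 110*A^-12 + 10*A^-16
  A^-6 * (9*d + 26*d^3 + 10*d^5) = -10*A^4 - 76 - 187*A^-4 - 187*A^-8 - 76*A^-12 - 10*A^-16
  A^-8 * (5*d^2 + 5*d^4) = 5 + 25*A^-4 + 40*A^-8 + 25*A^-12 + 5*A^-16
  A^-10 * (d^3) = -A^-4 - 3*A^-8 - 3*A^-12 - A^-16
Summing the groups: <K> = -A^20 + A^16 - 2*A^12 + 3*A^8 - 3*A^4 + 4 - 2*A^-4 + 2*A^-8 - A^-12
Normalise by the writhe: (-A^3)^(-w) = (-A^3)^(4) = A^12, so f(A) = A^12 * <K> = -A^32 + A^28 - 2*A^24 + 3*A^20 - 3*A^16 + 4*A^12 - 2*A^8 + 2*A^4 - 1.
Substitute A = t^(-1/4), i.e. A^e → t^(-e/4): V(t) = -1 + 2*t^-1 - 2*t^-2 + 4*t^-3 - 3*t^-4 + 3*t^-5 - 2*t^-6 + t^-7 - t^-8

Answer: -1 + 2*t^-1 - 2*t^-2 + 4*t^-3 - 3*t^-4 + 3*t^-5 - 2*t^-6 + t^-7 - t^-8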